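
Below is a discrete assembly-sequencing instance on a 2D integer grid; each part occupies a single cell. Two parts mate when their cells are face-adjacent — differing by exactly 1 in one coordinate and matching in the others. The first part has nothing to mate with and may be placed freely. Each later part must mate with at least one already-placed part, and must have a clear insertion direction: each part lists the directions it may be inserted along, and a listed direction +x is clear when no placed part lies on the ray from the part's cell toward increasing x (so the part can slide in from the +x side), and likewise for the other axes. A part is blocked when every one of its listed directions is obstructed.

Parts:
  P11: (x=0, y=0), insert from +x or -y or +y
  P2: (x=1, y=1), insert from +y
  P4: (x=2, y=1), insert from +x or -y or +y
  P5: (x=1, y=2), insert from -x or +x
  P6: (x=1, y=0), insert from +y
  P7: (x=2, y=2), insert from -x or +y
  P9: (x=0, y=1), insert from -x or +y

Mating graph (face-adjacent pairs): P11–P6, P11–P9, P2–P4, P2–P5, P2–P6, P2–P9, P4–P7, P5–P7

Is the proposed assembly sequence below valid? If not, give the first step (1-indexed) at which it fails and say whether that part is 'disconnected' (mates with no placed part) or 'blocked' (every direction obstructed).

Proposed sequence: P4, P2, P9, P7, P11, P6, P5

1. P4@(2, 1) [+x clear] — {P4}
2. P2@(1, 1) [+y clear] — {P2, P4}
3. P9@(0, 1) [-x clear] — {P2, P4, P9}
4. P7@(2, 2) [-x clear] — {P2, P4, P7, P9}
5. P11@(0, 0) [+x clear] — {P11, P2, P4, P7, P9}
6. P6@(1, 0) — +y all obstructed ⇒ blocked

Invalid at step 6 (blocked)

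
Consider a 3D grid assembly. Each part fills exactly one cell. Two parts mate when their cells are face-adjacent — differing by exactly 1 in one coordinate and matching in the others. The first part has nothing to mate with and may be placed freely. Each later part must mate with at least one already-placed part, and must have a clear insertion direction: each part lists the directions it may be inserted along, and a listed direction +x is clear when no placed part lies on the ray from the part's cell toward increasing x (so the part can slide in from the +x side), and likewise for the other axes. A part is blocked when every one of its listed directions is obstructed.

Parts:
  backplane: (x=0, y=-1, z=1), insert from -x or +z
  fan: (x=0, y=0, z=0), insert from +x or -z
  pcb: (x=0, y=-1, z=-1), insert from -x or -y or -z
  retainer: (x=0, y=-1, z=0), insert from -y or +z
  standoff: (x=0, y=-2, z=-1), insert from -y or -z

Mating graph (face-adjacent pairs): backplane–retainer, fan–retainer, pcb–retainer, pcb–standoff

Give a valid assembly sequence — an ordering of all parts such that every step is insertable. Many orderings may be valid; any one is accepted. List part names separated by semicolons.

1. fan@(0, 0, 0) [+x clear] — {fan}
2. retainer@(0, -1, 0) [-y clear] — {fan, retainer}
3. backplane@(0, -1, 1) [-x clear] — {backplane, fan, retainer}
4. pcb@(0, -1, -1) [-x clear] — {backplane, fan, pcb, retainer}
5. standoff@(0, -2, -1) [-y clear] — {backplane, fan, pcb, retainer, standoff}

fan; retainer; backplane; pcb; standoff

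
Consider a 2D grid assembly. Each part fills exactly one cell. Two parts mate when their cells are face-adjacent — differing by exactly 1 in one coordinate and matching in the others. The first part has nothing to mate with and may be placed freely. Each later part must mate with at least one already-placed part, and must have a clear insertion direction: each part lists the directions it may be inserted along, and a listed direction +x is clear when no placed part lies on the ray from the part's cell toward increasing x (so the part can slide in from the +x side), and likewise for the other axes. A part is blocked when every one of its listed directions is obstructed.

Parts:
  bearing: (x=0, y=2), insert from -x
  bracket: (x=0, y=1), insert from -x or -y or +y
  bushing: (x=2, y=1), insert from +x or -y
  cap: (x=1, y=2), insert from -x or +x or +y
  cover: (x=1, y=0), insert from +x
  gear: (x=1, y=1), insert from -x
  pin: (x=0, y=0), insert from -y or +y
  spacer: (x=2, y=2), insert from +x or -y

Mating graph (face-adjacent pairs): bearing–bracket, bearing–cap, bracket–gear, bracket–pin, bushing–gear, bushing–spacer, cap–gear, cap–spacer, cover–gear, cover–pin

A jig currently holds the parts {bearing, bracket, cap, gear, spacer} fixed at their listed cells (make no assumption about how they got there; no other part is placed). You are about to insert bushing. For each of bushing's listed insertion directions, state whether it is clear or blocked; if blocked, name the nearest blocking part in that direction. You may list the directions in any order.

+x: clear; -y: clear

+x: ray from bushing(2, 1) has no placed part ⇒ clear
-y: ray from bushing(2, 1) has no placed part ⇒ clear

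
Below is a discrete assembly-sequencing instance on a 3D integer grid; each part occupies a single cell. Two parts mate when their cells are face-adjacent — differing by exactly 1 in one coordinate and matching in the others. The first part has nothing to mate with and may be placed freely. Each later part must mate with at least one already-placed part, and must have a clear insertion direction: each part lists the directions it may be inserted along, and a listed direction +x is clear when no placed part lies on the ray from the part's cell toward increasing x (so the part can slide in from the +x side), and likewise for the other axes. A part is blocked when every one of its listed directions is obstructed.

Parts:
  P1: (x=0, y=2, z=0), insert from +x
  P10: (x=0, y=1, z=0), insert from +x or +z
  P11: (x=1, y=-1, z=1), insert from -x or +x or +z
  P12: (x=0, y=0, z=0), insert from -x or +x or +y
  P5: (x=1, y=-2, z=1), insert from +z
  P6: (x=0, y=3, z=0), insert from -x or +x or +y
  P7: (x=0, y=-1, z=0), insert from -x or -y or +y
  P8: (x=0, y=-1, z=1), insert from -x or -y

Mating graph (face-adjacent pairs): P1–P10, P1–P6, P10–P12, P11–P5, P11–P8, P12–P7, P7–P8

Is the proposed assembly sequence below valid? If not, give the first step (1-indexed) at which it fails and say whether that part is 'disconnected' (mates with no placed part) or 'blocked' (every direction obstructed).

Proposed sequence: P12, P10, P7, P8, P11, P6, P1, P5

Invalid at step 6 (disconnected)

1. P12@(0, 0, 0) [-x clear] — {P12}
2. P10@(0, 1, 0) [+x clear] — {P10, P12}
3. P7@(0, -1, 0) [-x clear] — {P10, P12, P7}
4. P8@(0, -1, 1) [-x clear] — {P10, P12, P7, P8}
5. P11@(1, -1, 1) [+x clear] — {P10, P11, P12, P7, P8}
6. P6@(0, 3, 0) — no placed neighbour ⇒ disconnected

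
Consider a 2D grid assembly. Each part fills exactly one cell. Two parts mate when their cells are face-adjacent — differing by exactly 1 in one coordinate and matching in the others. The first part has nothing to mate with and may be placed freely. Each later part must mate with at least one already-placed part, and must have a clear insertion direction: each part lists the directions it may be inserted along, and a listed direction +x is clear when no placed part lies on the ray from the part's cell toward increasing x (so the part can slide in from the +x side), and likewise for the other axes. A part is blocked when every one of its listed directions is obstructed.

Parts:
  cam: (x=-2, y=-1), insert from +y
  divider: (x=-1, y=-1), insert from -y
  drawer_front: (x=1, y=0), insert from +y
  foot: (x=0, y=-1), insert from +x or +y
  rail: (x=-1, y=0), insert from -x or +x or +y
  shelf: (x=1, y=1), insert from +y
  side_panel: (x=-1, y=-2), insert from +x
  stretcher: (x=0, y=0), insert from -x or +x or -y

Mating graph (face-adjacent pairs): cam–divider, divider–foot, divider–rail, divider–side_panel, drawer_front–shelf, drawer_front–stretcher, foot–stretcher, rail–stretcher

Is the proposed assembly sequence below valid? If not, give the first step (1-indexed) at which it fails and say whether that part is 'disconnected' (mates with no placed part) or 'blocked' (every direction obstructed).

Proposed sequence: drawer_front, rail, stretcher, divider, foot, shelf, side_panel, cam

Invalid at step 2 (disconnected)

1. drawer_front@(1, 0) [+y clear] — {drawer_front}
2. rail@(-1, 0) — no placed neighbour ⇒ disconnected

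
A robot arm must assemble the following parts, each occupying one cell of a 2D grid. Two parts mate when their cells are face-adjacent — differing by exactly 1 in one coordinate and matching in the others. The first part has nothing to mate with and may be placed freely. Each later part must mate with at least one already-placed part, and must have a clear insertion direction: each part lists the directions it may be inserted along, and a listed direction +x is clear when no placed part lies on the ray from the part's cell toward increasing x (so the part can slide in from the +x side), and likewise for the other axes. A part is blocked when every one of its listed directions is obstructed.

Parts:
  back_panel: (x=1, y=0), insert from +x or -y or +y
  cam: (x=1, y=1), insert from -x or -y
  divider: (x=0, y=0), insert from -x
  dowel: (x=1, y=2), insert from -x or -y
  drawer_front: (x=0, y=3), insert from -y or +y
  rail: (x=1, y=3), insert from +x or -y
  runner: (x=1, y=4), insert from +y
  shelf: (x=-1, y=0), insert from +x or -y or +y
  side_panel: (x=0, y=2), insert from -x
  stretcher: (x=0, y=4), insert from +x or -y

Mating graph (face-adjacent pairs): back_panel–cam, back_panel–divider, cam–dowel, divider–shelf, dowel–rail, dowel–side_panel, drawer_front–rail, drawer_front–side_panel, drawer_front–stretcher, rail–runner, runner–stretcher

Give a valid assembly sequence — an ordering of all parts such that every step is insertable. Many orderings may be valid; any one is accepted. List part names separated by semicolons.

cam; dowel; side_panel; drawer_front; stretcher; runner; rail; back_panel; divider; shelf

1. cam@(1, 1) [-x clear] — {cam}
2. dowel@(1, 2) [-x clear] — {cam, dowel}
3. side_panel@(0, 2) [-x clear] — {cam, dowel, side_panel}
4. drawer_front@(0, 3) [+y clear] — {cam, dowel, drawer_front, side_panel}
5. stretcher@(0, 4) [+x clear] — {cam, dowel, drawer_front, side_panel, stretcher}
6. runner@(1, 4) [+y clear] — {cam, dowel, drawer_front, runner, side_panel, stretcher}
7. rail@(1, 3) [+x clear] — {cam, dowel, drawer_front, rail, runner, side_panel, stretcher}
8. back_panel@(1, 0) [+x clear] — {back_panel, cam, dowel, drawer_front, rail, runner, side_panel, stretcher}
9. divider@(0, 0) [-x clear] — {back_panel, cam, divider, dowel, drawer_front, rail, runner, side_panel, stretcher}
10. shelf@(-1, 0) [-y clear] — {back_panel, cam, divider, dowel, drawer_front, rail, runner, shelf, side_panel, stretcher}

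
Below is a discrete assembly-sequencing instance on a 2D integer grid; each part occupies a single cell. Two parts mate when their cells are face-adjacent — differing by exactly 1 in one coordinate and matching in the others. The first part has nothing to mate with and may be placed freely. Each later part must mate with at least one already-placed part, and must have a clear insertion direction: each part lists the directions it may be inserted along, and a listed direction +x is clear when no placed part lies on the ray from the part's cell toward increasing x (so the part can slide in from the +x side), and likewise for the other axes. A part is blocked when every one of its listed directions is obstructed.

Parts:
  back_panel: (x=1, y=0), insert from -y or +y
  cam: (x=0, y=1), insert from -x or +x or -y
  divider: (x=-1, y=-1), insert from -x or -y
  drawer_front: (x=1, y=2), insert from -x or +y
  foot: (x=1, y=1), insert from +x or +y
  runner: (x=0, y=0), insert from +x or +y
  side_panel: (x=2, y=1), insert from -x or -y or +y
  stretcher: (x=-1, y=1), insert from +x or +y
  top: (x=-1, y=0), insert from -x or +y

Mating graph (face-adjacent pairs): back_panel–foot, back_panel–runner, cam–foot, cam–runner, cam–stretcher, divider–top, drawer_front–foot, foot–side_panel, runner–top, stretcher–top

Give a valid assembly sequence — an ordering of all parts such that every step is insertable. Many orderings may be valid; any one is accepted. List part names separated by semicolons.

1. back_panel@(1, 0) [-y clear] — {back_panel}
2. foot@(1, 1) [+x clear] — {back_panel, foot}
3. drawer_front@(1, 2) [-x clear] — {back_panel, drawer_front, foot}
4. runner@(0, 0) [+y clear] — {back_panel, drawer_front, foot, runner}
5. cam@(0, 1) [-x clear] — {back_panel, cam, drawer_front, foot, runner}
6. top@(-1, 0) [-x clear] — {back_panel, cam, drawer_front, foot, runner, top}
7. divider@(-1, -1) [-x clear] — {back_panel, cam, divider, drawer_front, foot, runner, top}
8. stretcher@(-1, 1) [+y clear] — {back_panel, cam, divider, drawer_front, foot, runner, stretcher, top}
9. side_panel@(2, 1) [-y clear] — {back_panel, cam, divider, drawer_front, foot, runner, side_panel, stretcher, top}

back_panel; foot; drawer_front; runner; cam; top; divider; stretcher; side_panel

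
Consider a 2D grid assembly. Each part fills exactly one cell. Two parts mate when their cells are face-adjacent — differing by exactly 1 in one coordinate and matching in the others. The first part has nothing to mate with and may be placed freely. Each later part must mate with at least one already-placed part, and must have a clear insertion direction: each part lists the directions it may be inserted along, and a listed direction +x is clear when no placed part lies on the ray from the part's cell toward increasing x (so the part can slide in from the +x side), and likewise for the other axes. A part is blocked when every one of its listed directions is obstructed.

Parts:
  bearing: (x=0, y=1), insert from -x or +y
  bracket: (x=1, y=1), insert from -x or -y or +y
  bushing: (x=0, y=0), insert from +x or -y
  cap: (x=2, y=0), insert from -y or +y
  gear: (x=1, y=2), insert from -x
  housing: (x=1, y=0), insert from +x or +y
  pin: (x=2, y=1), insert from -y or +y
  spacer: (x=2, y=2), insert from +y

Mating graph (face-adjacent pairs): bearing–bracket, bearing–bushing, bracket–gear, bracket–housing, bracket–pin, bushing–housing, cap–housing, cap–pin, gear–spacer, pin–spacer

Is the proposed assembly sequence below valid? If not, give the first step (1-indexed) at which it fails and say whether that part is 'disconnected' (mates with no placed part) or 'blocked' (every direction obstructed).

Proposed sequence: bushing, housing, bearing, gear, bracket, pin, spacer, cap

Invalid at step 4 (disconnected)

1. bushing@(0, 0) [+x clear] — {bushing}
2. housing@(1, 0) [+x clear] — {bushing, housing}
3. bearing@(0, 1) [-x clear] — {bearing, bushing, housing}
4. gear@(1, 2) — no placed neighbour ⇒ disconnected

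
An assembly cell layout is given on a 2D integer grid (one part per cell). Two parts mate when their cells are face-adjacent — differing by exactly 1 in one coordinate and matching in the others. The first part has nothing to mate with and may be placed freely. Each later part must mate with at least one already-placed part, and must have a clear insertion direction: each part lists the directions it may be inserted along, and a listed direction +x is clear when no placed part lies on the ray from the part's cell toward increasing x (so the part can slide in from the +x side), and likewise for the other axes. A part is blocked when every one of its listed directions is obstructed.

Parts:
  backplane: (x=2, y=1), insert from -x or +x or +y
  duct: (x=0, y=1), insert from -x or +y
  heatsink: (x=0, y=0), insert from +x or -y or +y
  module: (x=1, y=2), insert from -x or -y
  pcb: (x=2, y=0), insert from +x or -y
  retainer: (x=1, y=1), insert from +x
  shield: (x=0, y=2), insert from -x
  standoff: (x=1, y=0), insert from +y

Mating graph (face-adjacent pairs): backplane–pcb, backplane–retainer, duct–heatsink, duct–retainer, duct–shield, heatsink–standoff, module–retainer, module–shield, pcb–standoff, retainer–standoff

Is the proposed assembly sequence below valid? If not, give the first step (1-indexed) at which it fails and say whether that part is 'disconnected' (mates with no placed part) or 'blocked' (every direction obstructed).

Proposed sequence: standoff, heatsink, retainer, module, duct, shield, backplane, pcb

1. standoff@(1, 0) [+y clear] — {standoff}
2. heatsink@(0, 0) [-y clear] — {heatsink, standoff}
3. retainer@(1, 1) [+x clear] — {heatsink, retainer, standoff}
4. module@(1, 2) [-x clear] — {heatsink, module, retainer, standoff}
5. duct@(0, 1) [-x clear] — {duct, heatsink, module, retainer, standoff}
6. shield@(0, 2) [-x clear] — {duct, heatsink, module, retainer, shield, standoff}
7. backplane@(2, 1) [+x clear] — {backplane, duct, heatsink, module, retainer, shield, standoff}
8. pcb@(2, 0) [+x clear] — {backplane, duct, heatsink, module, pcb, retainer, shield, standoff}

Valid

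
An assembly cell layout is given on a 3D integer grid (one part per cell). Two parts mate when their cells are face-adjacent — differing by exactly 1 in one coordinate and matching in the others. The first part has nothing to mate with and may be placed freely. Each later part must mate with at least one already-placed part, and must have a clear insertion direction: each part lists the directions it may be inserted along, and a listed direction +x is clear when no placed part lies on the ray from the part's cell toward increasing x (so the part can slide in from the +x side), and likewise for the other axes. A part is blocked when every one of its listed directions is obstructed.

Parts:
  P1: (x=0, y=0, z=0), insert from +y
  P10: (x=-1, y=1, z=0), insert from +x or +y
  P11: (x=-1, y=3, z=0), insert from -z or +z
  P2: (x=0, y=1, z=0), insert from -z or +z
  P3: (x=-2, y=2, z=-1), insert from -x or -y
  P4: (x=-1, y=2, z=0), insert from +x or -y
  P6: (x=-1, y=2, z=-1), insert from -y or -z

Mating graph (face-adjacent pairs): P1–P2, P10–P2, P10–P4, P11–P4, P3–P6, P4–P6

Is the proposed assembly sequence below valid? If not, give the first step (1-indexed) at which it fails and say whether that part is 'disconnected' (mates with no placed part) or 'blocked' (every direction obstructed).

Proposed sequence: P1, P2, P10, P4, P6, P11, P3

1. P1@(0, 0, 0) [+y clear] — {P1}
2. P2@(0, 1, 0) [-z clear] — {P1, P2}
3. P10@(-1, 1, 0) [+y clear] — {P1, P10, P2}
4. P4@(-1, 2, 0) [+x clear] — {P1, P10, P2, P4}
5. P6@(-1, 2, -1) [-y clear] — {P1, P10, P2, P4, P6}
6. P11@(-1, 3, 0) [-z clear] — {P1, P10, P11, P2, P4, P6}
7. P3@(-2, 2, -1) [-x clear] — {P1, P10, P11, P2, P3, P4, P6}

Valid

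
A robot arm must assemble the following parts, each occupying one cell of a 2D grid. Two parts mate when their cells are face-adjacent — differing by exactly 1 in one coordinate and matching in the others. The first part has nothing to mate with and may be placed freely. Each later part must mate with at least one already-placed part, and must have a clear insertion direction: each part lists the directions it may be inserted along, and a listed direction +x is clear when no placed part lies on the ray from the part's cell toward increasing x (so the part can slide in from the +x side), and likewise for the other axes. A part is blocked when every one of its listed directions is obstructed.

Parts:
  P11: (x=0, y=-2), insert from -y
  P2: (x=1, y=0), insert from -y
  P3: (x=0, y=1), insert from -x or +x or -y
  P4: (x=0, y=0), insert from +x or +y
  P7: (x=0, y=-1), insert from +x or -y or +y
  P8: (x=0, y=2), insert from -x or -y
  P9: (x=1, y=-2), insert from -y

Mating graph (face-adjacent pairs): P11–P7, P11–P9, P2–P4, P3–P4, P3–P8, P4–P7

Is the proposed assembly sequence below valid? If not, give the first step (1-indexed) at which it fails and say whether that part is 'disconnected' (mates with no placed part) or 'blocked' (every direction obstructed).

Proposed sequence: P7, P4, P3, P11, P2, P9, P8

Valid

1. P7@(0, -1) [+x clear] — {P7}
2. P4@(0, 0) [+x clear] — {P4, P7}
3. P3@(0, 1) [-x clear] — {P3, P4, P7}
4. P11@(0, -2) [-y clear] — {P11, P3, P4, P7}
5. P2@(1, 0) [-y clear] — {P11, P2, P3, P4, P7}
6. P9@(1, -2) [-y clear] — {P11, P2, P3, P4, P7, P9}
7. P8@(0, 2) [-x clear] — {P11, P2, P3, P4, P7, P8, P9}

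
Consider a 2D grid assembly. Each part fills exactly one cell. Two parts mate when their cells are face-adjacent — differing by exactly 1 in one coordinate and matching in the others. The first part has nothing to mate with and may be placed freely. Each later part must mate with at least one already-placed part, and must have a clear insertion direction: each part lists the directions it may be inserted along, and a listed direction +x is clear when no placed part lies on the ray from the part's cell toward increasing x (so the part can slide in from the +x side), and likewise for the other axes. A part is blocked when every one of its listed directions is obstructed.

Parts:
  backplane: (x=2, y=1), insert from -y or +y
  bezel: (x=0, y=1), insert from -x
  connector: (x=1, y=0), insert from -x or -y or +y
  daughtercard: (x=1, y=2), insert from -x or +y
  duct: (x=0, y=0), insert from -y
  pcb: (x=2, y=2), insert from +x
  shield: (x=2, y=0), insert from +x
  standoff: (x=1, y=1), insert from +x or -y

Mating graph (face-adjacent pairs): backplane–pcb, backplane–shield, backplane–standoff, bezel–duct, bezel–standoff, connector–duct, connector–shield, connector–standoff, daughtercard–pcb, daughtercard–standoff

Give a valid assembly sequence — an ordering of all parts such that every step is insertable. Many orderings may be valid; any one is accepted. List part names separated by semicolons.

1. shield@(2, 0) [+x clear] — {shield}
2. connector@(1, 0) [-x clear] — {connector, shield}
3. standoff@(1, 1) [+x clear] — {connector, shield, standoff}
4. daughtercard@(1, 2) [-x clear] — {connector, daughtercard, shield, standoff}
5. bezel@(0, 1) [-x clear] — {bezel, connector, daughtercard, shield, standoff}
6. backplane@(2, 1) [+y clear] — {backplane, bezel, connector, daughtercard, shield, standoff}
7. pcb@(2, 2) [+x clear] — {backplane, bezel, connector, daughtercard, pcb, shield, standoff}
8. duct@(0, 0) [-y clear] — {backplane, bezel, connector, daughtercard, duct, pcb, shield, standoff}

shield; connector; standoff; daughtercard; bezel; backplane; pcb; duct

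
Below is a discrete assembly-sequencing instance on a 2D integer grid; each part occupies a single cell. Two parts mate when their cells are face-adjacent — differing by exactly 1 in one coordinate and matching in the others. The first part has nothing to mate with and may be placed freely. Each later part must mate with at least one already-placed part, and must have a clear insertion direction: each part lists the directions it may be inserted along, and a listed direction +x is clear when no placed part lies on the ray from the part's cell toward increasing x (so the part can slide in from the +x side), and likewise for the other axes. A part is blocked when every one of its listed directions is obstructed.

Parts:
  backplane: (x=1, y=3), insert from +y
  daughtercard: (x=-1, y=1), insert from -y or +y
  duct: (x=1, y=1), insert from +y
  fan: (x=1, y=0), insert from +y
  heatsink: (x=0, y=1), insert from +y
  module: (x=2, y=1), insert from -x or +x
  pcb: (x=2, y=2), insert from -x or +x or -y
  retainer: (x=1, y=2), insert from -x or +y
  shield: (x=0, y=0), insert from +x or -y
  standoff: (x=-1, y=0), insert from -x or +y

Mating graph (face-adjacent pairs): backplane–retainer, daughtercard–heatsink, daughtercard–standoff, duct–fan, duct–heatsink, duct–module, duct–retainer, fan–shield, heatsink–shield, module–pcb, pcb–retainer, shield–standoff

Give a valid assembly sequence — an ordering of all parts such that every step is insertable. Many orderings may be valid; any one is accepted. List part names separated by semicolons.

1. daughtercard@(-1, 1) [-y clear] — {daughtercard}
2. standoff@(-1, 0) [-x clear] — {daughtercard, standoff}
3. shield@(0, 0) [+x clear] — {daughtercard, shield, standoff}
4. fan@(1, 0) [+y clear] — {daughtercard, fan, shield, standoff}
5. duct@(1, 1) [+y clear] — {daughtercard, duct, fan, shield, standoff}
6. retainer@(1, 2) [-x clear] — {daughtercard, duct, fan, retainer, shield, standoff}
7. pcb@(2, 2) [+x clear] — {daughtercard, duct, fan, pcb, retainer, shield, standoff}
8. module@(2, 1) [+x clear] — {daughtercard, duct, fan, module, pcb, retainer, shield, standoff}
9. backplane@(1, 3) [+y clear] — {backplane, daughtercard, duct, fan, module, pcb, retainer, shield, standoff}
10. heatsink@(0, 1) [+y clear] — {backplane, daughtercard, duct, fan, heatsink, module, pcb, retainer, shield, standoff}

daughtercard; standoff; shield; fan; duct; retainer; pcb; module; backplane; heatsink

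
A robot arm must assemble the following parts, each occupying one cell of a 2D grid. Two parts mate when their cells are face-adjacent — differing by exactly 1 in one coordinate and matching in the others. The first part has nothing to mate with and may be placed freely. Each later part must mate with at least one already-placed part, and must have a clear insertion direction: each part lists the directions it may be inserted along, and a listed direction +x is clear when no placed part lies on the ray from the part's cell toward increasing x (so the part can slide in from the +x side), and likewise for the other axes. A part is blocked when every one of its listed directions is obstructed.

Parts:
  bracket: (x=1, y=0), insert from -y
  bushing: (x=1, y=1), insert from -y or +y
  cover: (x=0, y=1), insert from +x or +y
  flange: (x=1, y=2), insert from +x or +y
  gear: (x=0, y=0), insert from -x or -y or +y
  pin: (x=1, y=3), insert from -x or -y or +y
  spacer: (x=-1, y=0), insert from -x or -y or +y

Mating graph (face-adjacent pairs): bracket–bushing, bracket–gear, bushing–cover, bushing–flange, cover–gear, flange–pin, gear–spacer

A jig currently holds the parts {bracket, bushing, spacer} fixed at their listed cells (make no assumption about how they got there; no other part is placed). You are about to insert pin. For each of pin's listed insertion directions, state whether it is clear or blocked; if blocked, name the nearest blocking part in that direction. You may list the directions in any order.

+y: clear; -x: clear; -y: blocked by bushing

-x: ray from pin(1, 3) has no placed part ⇒ clear
-y: nearest on ray is bushing@(1, 1) ⇒ blocked
+y: ray from pin(1, 3) has no placed part ⇒ clear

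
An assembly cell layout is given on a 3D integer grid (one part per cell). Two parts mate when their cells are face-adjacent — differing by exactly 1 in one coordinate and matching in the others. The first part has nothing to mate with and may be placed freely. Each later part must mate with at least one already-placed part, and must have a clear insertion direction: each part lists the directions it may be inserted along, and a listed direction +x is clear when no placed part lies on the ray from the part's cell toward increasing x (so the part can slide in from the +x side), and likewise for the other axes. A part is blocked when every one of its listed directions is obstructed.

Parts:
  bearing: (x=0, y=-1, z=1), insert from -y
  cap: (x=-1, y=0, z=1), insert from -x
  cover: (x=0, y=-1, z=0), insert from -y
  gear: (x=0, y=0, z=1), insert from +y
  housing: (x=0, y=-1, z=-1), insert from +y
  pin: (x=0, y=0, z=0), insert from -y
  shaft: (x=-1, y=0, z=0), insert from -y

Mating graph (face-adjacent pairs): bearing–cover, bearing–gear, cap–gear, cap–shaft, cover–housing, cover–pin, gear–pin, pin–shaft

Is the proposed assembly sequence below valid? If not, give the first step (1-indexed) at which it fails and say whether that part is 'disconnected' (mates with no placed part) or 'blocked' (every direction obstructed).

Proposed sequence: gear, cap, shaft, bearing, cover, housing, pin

1. gear@(0, 0, 1) [+y clear] — {gear}
2. cap@(-1, 0, 1) [-x clear] — {cap, gear}
3. shaft@(-1, 0, 0) [-y clear] — {cap, gear, shaft}
4. bearing@(0, -1, 1) [-y clear] — {bearing, cap, gear, shaft}
5. cover@(0, -1, 0) [-y clear] — {bearing, cap, cover, gear, shaft}
6. housing@(0, -1, -1) [+y clear] — {bearing, cap, cover, gear, housing, shaft}
7. pin@(0, 0, 0) — -y all obstructed ⇒ blocked

Invalid at step 7 (blocked)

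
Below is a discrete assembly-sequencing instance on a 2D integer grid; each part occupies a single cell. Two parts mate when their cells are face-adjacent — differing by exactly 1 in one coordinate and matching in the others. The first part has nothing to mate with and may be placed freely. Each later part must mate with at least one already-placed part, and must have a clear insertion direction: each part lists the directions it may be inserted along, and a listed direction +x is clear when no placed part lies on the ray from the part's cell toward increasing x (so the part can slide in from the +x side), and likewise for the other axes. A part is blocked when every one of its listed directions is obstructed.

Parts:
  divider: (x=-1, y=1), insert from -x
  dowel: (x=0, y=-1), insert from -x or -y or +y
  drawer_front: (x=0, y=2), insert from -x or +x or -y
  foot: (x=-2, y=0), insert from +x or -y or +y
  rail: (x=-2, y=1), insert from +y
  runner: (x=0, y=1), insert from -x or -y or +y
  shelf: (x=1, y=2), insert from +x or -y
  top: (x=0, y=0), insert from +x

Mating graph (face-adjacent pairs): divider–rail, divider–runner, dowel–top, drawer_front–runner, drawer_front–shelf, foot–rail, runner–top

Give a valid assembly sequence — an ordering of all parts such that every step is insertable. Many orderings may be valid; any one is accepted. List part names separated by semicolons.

drawer_front; shelf; runner; divider; rail; foot; top; dowel

1. drawer_front@(0, 2) [-x clear] — {drawer_front}
2. shelf@(1, 2) [+x clear] — {drawer_front, shelf}
3. runner@(0, 1) [-x clear] — {drawer_front, runner, shelf}
4. divider@(-1, 1) [-x clear] — {divider, drawer_front, runner, shelf}
5. rail@(-2, 1) [+y clear] — {divider, drawer_front, rail, runner, shelf}
6. foot@(-2, 0) [+x clear] — {divider, drawer_front, foot, rail, runner, shelf}
7. top@(0, 0) [+x clear] — {divider, drawer_front, foot, rail, runner, shelf, top}
8. dowel@(0, -1) [-x clear] — {divider, dowel, drawer_front, foot, rail, runner, shelf, top}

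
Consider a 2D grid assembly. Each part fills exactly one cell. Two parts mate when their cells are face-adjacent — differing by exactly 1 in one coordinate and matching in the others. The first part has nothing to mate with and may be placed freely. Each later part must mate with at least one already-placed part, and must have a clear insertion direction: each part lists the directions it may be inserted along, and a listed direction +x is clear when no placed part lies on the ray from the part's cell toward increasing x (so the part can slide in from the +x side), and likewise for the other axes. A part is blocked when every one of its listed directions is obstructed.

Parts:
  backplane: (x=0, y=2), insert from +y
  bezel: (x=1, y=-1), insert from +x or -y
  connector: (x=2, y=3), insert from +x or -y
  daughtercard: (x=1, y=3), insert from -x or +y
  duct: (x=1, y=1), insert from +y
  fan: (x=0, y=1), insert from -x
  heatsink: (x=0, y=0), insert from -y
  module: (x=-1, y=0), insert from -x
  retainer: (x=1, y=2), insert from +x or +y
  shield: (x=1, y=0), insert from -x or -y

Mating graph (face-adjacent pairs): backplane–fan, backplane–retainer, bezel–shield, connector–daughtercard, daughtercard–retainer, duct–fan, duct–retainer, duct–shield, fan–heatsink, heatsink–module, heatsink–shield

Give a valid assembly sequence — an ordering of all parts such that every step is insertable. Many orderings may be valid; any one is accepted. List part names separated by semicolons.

1. module@(-1, 0) [-x clear] — {module}
2. heatsink@(0, 0) [-y clear] — {heatsink, module}
3. fan@(0, 1) [-x clear] — {fan, heatsink, module}
4. duct@(1, 1) [+y clear] — {duct, fan, heatsink, module}
5. backplane@(0, 2) [+y clear] — {backplane, duct, fan, heatsink, module}
6. retainer@(1, 2) [+x clear] — {backplane, duct, fan, heatsink, module, retainer}
7. daughtercard@(1, 3) [-x clear] — {backplane, daughtercard, duct, fan, heatsink, module, retainer}
8. connector@(2, 3) [+x clear] — {backplane, connector, daughtercard, duct, fan, heatsink, module, retainer}
9. shield@(1, 0) [-y clear] — {backplane, connector, daughtercard, duct, fan, heatsink, module, retainer, shield}
10. bezel@(1, -1) [+x clear] — {backplane, bezel, connector, daughtercard, duct, fan, heatsink, module, retainer, shield}

module; heatsink; fan; duct; backplane; retainer; daughtercard; connector; shield; bezel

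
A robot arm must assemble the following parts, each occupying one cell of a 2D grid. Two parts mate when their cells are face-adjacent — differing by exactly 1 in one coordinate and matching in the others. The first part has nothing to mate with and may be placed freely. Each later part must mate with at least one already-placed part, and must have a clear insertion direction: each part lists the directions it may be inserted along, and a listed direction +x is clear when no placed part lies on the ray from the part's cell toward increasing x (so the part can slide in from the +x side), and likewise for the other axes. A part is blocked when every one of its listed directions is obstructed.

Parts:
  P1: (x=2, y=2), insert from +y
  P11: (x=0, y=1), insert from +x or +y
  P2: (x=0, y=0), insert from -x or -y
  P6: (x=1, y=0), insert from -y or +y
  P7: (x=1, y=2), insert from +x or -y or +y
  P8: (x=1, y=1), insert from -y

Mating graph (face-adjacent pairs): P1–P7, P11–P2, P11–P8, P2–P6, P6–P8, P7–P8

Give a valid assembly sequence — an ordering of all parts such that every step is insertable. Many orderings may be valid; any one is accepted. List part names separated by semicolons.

1. P7@(1, 2) [+x clear] — {P7}
2. P1@(2, 2) [+y clear] — {P1, P7}
3. P8@(1, 1) [-y clear] — {P1, P7, P8}
4. P6@(1, 0) [-y clear] — {P1, P6, P7, P8}
5. P2@(0, 0) [-x clear] — {P1, P2, P6, P7, P8}
6. P11@(0, 1) [+y clear] — {P1, P11, P2, P6, P7, P8}

P7; P1; P8; P6; P2; P11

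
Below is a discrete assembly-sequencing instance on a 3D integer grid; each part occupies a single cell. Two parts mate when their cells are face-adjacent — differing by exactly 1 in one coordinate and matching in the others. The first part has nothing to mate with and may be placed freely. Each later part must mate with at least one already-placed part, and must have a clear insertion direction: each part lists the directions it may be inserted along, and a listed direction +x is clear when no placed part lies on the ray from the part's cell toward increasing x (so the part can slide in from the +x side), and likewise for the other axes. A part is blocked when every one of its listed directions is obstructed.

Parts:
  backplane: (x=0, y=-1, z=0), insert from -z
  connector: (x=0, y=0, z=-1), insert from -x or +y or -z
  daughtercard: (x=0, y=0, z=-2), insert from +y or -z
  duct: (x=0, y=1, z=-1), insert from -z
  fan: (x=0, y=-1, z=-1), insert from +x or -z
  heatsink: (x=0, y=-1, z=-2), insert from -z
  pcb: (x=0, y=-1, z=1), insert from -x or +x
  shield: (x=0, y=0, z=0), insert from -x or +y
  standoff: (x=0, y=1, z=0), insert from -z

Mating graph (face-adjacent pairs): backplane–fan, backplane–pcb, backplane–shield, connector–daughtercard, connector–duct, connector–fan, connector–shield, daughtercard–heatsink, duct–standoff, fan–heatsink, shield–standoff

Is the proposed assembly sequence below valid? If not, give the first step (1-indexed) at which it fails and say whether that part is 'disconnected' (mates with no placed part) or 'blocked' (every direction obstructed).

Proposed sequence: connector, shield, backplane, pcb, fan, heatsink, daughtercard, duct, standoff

1. connector@(0, 0, -1) [-x clear] — {connector}
2. shield@(0, 0, 0) [-x clear] — {connector, shield}
3. backplane@(0, -1, 0) [-z clear] — {backplane, connector, shield}
4. pcb@(0, -1, 1) [-x clear] — {backplane, connector, pcb, shield}
5. fan@(0, -1, -1) [+x clear] — {backplane, connector, fan, pcb, shield}
6. heatsink@(0, -1, -2) [-z clear] — {backplane, connector, fan, heatsink, pcb, shield}
7. daughtercard@(0, 0, -2) [+y clear] — {backplane, connector, daughtercard, fan, heatsink, pcb, shield}
8. duct@(0, 1, -1) [-z clear] — {backplane, connector, daughtercard, duct, fan, heatsink, pcb, shield}
9. standoff@(0, 1, 0) — -z all obstructed ⇒ blocked

Invalid at step 9 (blocked)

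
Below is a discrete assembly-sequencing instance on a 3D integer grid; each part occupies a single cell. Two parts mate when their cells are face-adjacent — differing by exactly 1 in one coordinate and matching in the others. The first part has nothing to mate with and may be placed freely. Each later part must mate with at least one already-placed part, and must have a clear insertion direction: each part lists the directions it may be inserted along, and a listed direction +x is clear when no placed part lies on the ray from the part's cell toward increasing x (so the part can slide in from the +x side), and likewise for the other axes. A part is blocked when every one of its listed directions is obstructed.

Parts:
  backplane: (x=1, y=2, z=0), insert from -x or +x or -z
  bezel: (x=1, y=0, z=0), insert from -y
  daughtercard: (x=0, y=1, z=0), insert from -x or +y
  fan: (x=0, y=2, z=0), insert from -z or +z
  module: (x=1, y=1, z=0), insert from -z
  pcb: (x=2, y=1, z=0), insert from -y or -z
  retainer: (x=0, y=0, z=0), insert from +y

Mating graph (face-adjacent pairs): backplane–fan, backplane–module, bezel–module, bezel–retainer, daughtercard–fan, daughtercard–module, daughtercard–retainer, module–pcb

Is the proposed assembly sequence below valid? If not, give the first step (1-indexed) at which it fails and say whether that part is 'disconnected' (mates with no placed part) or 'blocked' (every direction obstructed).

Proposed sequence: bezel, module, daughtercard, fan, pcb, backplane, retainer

1. bezel@(1, 0, 0) [-y clear] — {bezel}
2. module@(1, 1, 0) [-z clear] — {bezel, module}
3. daughtercard@(0, 1, 0) [-x clear] — {bezel, daughtercard, module}
4. fan@(0, 2, 0) [-z clear] — {bezel, daughtercard, fan, module}
5. pcb@(2, 1, 0) [-y clear] — {bezel, daughtercard, fan, module, pcb}
6. backplane@(1, 2, 0) [+x clear] — {backplane, bezel, daughtercard, fan, module, pcb}
7. retainer@(0, 0, 0) — +y all obstructed ⇒ blocked

Invalid at step 7 (blocked)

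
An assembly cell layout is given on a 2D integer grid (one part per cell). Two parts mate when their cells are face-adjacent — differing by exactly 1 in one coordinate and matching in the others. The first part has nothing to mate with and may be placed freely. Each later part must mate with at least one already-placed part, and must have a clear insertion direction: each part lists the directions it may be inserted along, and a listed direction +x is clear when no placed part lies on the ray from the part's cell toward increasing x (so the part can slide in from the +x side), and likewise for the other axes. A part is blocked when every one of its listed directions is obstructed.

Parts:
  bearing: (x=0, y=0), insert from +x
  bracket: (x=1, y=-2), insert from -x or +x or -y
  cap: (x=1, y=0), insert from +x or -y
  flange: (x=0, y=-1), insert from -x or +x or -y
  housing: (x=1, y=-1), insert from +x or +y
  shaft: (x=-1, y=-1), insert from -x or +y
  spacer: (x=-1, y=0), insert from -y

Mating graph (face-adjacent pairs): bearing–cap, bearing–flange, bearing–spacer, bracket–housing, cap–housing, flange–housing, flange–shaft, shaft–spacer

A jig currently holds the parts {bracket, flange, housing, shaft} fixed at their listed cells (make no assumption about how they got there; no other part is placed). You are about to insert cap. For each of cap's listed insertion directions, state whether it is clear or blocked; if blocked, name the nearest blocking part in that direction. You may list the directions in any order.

+x: ray from cap(1, 0) has no placed part ⇒ clear
-y: nearest on ray is housing@(1, -1) ⇒ blocked

+x: clear; -y: blocked by housing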